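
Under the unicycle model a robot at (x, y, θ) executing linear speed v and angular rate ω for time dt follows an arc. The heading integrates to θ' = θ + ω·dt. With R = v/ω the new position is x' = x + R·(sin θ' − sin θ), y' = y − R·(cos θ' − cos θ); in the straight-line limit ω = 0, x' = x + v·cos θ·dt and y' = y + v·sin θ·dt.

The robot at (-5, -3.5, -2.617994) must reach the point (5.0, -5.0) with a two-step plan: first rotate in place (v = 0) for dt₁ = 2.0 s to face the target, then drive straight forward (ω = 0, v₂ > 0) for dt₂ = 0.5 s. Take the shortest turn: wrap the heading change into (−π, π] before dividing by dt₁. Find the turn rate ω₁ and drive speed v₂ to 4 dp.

heading to target = atan2(-5−-3.5, 5−-5) = -0.1489
Δθ = wrap(-0.1489 − -2.6180) = 2.4691; ω₁ = Δθ/dt₁ = 1.2346
distance = √((5−-5)² + (-5−-3.5)²) = 10.1119; v₂ = distance/dt₂ = 20.2237

ω₁ = 1.2346, v₂ = 20.2237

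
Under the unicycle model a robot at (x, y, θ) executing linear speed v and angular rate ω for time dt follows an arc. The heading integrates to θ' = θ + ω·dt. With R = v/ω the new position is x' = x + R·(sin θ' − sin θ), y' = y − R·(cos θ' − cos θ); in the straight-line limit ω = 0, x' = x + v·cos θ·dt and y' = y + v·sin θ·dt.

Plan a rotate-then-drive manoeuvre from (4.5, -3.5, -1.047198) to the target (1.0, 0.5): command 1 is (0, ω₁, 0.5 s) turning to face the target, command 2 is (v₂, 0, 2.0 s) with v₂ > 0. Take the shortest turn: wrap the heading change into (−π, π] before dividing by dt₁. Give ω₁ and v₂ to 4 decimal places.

ω₁ = -5.8927, v₂ = 2.6575

heading to target = atan2(0.5−-3.5, 1−4.5) = 2.2896
Δθ = wrap(2.2896 − -1.0472) = -2.9464; ω₁ = Δθ/dt₁ = -5.8927
distance = √((1−4.5)² + (0.5−-3.5)²) = 5.3151; v₂ = distance/dt₂ = 2.6575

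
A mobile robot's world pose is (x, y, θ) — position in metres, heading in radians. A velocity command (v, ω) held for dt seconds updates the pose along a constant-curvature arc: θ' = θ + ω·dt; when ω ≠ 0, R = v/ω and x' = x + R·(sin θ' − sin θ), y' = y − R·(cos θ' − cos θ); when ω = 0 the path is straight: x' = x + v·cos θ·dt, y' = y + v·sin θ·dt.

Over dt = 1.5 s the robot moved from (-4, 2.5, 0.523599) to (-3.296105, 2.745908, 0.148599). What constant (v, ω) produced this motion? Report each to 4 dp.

v = 0.5000, ω = -0.2500

Δθ = 0.148599 − 0.523599 = -0.375000
ω = Δθ/dt = -0.375000/1.5 = -0.2500
R = Δx/(sin θ' − sin θ) = -2.0000
v = R·ω = -2.0000·-0.2500 = 0.5000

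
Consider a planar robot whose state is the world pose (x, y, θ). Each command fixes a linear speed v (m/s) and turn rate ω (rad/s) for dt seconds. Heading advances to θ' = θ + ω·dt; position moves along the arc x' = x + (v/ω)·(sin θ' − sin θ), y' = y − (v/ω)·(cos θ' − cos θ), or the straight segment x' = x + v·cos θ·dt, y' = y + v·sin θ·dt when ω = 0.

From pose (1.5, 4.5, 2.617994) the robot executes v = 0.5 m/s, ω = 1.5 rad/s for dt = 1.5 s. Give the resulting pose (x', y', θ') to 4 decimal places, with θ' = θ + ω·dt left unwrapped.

(1.0040, 4.1597, 4.8680)

θ' = 2.6180 + 1.5·1.5 = 4.8680
R = v/ω = 0.5/1.5 = 0.3333
x' = 1.5 + 0.3333·(sin 4.8680 − sin 2.6180) = 1.0040
y' = 4.5 − 0.3333·(cos 4.8680 − cos 2.6180) = 4.1597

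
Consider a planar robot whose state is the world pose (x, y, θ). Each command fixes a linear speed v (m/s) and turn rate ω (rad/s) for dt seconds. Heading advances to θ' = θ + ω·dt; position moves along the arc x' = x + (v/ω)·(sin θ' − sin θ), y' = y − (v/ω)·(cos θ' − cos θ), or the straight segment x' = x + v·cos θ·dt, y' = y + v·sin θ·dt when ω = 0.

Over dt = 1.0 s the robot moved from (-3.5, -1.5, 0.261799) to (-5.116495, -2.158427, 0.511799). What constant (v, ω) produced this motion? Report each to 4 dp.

Δθ = 0.511799 − 0.261799 = 0.250000
ω = Δθ/dt = 0.250000/1.0 = 0.2500
R = Δx/(sin θ' − sin θ) = -7.0000
v = R·ω = -7.0000·0.2500 = -1.7500

v = -1.7500, ω = 0.2500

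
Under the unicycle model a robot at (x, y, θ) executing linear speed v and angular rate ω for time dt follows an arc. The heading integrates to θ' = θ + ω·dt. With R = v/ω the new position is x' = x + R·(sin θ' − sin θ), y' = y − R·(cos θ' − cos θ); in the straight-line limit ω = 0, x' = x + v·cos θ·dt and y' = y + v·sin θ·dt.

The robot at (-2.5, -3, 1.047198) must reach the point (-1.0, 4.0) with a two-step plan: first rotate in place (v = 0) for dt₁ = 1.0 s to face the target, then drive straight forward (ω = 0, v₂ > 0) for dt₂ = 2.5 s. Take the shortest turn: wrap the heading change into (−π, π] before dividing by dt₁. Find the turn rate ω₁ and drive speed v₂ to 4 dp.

heading to target = atan2(4−-3, -1−-2.5) = 1.3597
Δθ = wrap(1.3597 − 1.0472) = 0.3125; ω₁ = Δθ/dt₁ = 0.3125
distance = √((-1−-2.5)² + (4−-3)²) = 7.1589; v₂ = distance/dt₂ = 2.8636

ω₁ = 0.3125, v₂ = 2.8636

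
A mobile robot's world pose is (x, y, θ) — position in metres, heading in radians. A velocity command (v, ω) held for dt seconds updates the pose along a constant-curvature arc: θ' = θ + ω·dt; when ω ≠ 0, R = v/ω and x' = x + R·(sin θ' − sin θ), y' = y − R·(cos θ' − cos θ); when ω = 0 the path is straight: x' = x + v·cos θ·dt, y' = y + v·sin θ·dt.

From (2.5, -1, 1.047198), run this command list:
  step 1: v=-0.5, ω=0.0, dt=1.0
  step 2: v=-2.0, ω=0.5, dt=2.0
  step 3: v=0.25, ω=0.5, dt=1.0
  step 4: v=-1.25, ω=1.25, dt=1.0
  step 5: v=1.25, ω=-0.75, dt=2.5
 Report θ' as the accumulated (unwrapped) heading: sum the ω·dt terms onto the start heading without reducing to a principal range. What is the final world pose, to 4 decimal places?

step 1: θ'=1.0472 (straight) → pose (2.2500, -1.4330, 1.0472)
step 2: θ'=2.0472 (R=-4.0000) → pose (2.1595, -5.2673, 2.0472)
step 3: θ'=2.5472 (R=0.5000) → pose (1.9952, -5.0824, 2.5472)
step 4: θ'=3.7972 (R=-1.0000) → pose (3.1648, -5.0466, 3.7972)
step 5: θ'=1.9222 (R=-1.6667) → pose (0.5839, -4.2991, 1.9222)

(0.5839, -4.2991, 1.9222)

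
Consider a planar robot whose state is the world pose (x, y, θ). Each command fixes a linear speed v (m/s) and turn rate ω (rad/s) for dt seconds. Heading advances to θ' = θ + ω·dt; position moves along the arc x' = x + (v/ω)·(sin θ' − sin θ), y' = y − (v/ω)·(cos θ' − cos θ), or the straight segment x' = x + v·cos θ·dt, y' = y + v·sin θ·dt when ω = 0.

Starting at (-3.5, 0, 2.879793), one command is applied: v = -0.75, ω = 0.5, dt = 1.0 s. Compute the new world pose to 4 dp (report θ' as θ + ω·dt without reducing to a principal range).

θ' = 2.8798 + 0.5·1.0 = 3.3798
R = v/ω = -0.75/0.5 = -1.5000
x' = -3.5 + -1.5000·(sin 3.3798 − sin 2.8798) = -2.7578
y' = 0 − -1.5000·(cos 3.3798 − cos 2.8798) = -0.0088

(-2.7578, -0.0088, 3.3798)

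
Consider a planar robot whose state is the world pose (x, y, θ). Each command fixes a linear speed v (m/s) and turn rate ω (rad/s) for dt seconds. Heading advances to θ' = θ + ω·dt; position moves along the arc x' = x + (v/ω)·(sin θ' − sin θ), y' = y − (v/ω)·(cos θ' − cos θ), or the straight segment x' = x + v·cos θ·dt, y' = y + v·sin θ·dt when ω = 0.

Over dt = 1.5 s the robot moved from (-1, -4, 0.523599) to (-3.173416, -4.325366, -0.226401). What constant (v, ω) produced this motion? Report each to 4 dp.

Δθ = -0.226401 − 0.523599 = -0.750000
ω = Δθ/dt = -0.750000/1.5 = -0.5000
R = Δx/(sin θ' − sin θ) = 3.0000
v = R·ω = 3.0000·-0.5000 = -1.5000

v = -1.5000, ω = -0.5000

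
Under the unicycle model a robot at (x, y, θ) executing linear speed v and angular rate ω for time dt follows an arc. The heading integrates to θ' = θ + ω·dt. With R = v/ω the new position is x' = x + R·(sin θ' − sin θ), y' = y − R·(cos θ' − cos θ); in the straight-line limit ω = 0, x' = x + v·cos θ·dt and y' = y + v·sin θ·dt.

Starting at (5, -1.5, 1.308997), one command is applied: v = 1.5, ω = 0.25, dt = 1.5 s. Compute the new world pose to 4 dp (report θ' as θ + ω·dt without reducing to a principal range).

θ' = 1.3090 + 0.25·1.5 = 1.6840
R = v/ω = 1.5/0.25 = 6.0000
x' = 5 + 6.0000·(sin 1.6840 − sin 1.3090) = 5.1660
y' = -1.5 − 6.0000·(cos 1.6840 − cos 1.3090) = 0.7307

(5.1660, 0.7307, 1.6840)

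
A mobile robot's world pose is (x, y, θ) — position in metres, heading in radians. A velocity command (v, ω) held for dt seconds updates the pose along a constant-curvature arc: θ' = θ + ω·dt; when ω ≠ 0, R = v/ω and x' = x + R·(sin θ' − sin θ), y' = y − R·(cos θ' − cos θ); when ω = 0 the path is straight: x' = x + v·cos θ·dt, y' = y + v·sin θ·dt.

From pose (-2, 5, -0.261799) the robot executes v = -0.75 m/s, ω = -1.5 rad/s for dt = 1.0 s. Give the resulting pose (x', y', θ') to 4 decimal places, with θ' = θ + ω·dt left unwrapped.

(-2.3615, 5.5779, -1.7618)

θ' = -0.2618 + -1.5·1.0 = -1.7618
R = v/ω = -0.75/-1.5 = 0.5000
x' = -2 + 0.5000·(sin -1.7618 − sin -0.2618) = -2.3615
y' = 5 − 0.5000·(cos -1.7618 − cos -0.2618) = 5.5779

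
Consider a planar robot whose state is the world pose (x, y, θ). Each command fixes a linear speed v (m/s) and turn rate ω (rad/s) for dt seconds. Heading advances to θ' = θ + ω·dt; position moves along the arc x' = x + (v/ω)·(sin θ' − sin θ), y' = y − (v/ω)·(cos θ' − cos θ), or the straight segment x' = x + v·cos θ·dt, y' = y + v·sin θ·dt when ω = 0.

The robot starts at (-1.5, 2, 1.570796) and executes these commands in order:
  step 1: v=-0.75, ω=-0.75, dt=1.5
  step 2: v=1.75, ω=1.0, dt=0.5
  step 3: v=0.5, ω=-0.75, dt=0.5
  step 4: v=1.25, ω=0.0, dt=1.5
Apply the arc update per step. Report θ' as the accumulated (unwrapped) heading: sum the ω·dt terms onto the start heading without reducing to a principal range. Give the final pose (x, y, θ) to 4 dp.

step 1: θ'=0.4458 (R=1.0000) → pose (-2.0688, 1.0977, 0.4458)
step 2: θ'=0.9458 (R=1.7500) → pose (-1.4042, 1.6528, 0.9458)
step 3: θ'=0.5708 (R=-0.6667) → pose (-1.2238, 1.8237, 0.5708)
step 4: θ'=0.5708 (straight) → pose (0.3540, 2.8368, 0.5708)

(0.3540, 2.8368, 0.5708)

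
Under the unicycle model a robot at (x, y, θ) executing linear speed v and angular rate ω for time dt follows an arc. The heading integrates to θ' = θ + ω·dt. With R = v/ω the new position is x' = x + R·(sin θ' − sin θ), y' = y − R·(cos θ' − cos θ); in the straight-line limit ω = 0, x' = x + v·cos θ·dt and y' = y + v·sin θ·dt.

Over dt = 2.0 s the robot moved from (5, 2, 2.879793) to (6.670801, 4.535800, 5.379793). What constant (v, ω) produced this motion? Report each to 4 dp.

Δθ = 5.379793 − 2.879793 = 2.500000
ω = Δθ/dt = 2.500000/2.0 = 1.2500
R = −Δy/(cos θ' − cos θ) = -1.6000
v = R·ω = -1.6000·1.2500 = -2.0000

v = -2.0000, ω = 1.2500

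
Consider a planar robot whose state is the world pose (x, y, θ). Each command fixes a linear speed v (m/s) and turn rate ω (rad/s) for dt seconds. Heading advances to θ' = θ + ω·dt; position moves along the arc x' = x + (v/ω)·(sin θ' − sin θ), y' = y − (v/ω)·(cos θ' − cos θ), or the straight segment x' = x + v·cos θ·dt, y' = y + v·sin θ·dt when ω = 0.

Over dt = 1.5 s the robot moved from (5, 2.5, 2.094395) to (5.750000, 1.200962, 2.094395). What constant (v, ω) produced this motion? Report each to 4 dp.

Δθ = 2.094395 − 2.094395 = 0.000000
ω = Δθ/dt = 0.000000/1.5 = 0.0000
ω = 0 → v = (Δx·cos θ + Δy·sin θ)/dt = -1.0000

v = -1.0000, ω = 0.0000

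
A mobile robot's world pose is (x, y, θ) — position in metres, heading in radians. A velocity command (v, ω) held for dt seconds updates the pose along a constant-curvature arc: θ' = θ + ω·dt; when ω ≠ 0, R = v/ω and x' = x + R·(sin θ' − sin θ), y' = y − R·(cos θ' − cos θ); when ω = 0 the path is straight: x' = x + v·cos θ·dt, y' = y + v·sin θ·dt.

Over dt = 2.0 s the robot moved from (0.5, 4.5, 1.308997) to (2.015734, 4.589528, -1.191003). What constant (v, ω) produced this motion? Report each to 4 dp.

Δθ = -1.191003 − 1.308997 = -2.500000
ω = Δθ/dt = -2.500000/2.0 = -1.2500
R = Δx/(sin θ' − sin θ) = -0.8000
v = R·ω = -0.8000·-1.2500 = 1.0000

v = 1.0000, ω = -1.2500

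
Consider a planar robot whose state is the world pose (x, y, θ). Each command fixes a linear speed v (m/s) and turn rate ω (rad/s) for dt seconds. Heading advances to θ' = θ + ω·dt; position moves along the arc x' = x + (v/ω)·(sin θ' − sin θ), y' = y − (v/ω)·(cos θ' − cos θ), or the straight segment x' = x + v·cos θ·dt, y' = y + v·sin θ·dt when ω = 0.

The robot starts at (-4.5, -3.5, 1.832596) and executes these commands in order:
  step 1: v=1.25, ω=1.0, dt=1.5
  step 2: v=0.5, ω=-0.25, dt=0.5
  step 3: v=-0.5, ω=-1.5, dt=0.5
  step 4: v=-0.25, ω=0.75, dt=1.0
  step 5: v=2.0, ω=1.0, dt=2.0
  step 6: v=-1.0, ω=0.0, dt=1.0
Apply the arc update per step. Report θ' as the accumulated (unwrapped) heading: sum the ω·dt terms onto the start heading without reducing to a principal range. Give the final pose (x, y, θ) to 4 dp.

(-7.8303, -4.8430, 5.2076)

step 1: θ'=3.3326 (R=1.2500) → pose (-5.9447, -2.5963, 3.3326)
step 2: θ'=3.2076 (R=-2.0000) → pose (-6.1925, -2.6283, 3.2076)
step 3: θ'=2.4576 (R=0.3333) → pose (-5.9599, -2.7025, 2.4576)
step 4: θ'=3.2076 (R=-0.3333) → pose (-5.7273, -2.7768, 3.2076)
step 5: θ'=5.2076 (R=2.0000) → pose (-7.3551, -5.7229, 5.2076)
step 6: θ'=5.2076 (straight) → pose (-7.8303, -4.8430, 5.2076)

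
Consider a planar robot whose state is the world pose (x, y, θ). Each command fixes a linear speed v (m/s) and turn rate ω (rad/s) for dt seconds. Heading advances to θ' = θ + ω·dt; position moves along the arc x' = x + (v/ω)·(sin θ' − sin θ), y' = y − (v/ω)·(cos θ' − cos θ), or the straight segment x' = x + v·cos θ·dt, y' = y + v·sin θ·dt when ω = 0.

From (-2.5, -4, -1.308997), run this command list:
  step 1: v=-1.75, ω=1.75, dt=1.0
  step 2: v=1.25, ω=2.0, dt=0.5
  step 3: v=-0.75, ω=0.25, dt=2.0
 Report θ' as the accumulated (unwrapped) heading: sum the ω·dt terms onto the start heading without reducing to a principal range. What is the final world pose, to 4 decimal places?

step 1: θ'=0.4410 (R=-1.0000) → pose (-3.8928, -3.3545, 0.4410)
step 2: θ'=1.4410 (R=0.6250) → pose (-3.5398, -2.8702, 1.4410)
step 3: θ'=1.9410 (R=-3.0000) → pose (-3.3618, -4.3439, 1.9410)

(-3.3618, -4.3439, 1.9410)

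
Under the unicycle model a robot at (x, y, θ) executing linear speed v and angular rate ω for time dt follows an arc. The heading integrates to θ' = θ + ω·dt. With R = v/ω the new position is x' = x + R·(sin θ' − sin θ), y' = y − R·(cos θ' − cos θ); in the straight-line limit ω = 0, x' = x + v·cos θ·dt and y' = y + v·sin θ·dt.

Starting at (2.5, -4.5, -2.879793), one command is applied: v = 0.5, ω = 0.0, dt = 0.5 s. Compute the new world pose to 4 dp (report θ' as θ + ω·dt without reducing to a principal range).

(2.2585, -4.5647, -2.8798)

θ' = -2.8798 + 0.0·0.5 = -2.8798
ω = 0 → straight: x' = 2.5 + 0.5·cos(-2.8798)·0.5 = 2.2585
y' = -4.5 + 0.5·sin(-2.8798)·0.5 = -4.5647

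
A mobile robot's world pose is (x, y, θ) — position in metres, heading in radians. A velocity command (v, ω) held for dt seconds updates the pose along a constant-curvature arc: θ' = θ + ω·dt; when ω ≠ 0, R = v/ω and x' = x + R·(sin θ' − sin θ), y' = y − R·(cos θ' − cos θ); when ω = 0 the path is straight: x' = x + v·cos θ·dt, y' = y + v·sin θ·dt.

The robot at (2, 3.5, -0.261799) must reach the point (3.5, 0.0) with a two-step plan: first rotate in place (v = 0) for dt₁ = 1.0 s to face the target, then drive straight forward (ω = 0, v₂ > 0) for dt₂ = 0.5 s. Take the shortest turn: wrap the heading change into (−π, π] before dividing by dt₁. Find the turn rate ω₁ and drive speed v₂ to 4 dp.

heading to target = atan2(0−3.5, 3.5−2) = -1.1659
Δθ = wrap(-1.1659 − -0.2618) = -0.9041; ω₁ = Δθ/dt₁ = -0.9041
distance = √((3.5−2)² + (0−3.5)²) = 3.8079; v₂ = distance/dt₂ = 7.6158

ω₁ = -0.9041, v₂ = 7.6158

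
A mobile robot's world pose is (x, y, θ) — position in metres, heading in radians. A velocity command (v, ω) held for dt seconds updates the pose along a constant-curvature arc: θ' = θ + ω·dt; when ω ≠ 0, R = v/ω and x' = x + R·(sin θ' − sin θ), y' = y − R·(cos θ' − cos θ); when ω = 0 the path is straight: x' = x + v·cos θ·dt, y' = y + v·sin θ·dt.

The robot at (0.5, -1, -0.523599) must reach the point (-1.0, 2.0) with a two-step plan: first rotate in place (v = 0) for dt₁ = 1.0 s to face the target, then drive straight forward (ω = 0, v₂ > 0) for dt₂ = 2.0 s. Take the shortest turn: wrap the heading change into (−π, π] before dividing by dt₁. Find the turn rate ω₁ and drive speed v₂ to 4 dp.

ω₁ = 2.5580, v₂ = 1.6771

heading to target = atan2(2−-1, -1−0.5) = 2.0344
Δθ = wrap(2.0344 − -0.5236) = 2.5580; ω₁ = Δθ/dt₁ = 2.5580
distance = √((-1−0.5)² + (2−-1)²) = 3.3541; v₂ = distance/dt₂ = 1.6771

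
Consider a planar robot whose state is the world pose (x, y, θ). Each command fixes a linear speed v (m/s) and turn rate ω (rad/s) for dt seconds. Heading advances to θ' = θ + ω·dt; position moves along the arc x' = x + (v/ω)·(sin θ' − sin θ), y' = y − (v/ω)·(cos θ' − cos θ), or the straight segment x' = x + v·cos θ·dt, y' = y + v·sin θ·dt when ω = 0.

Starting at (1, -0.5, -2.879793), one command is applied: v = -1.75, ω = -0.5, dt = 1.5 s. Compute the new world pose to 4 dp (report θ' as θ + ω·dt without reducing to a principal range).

θ' = -2.8798 + -0.5·1.5 = -3.6298
R = v/ω = -1.75/-0.5 = 3.5000
x' = 1 + 3.5000·(sin -3.6298 − sin -2.8798) = 3.5475
y' = -0.5 − 3.5000·(cos -3.6298 − cos -2.8798) = -0.7896

(3.5475, -0.7896, -3.6298)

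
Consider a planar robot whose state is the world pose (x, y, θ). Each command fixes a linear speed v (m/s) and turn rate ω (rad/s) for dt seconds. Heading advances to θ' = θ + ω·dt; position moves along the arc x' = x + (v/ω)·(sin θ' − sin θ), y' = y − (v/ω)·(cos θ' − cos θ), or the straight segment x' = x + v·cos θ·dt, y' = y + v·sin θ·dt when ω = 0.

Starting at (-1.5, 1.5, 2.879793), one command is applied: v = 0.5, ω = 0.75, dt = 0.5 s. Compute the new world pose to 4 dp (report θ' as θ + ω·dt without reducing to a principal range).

(-1.7479, 1.5184, 3.2548)

θ' = 2.8798 + 0.75·0.5 = 3.2548
R = v/ω = 0.5/0.75 = 0.6667
x' = -1.5 + 0.6667·(sin 3.2548 − sin 2.8798) = -1.7479
y' = 1.5 − 0.6667·(cos 3.2548 − cos 2.8798) = 1.5184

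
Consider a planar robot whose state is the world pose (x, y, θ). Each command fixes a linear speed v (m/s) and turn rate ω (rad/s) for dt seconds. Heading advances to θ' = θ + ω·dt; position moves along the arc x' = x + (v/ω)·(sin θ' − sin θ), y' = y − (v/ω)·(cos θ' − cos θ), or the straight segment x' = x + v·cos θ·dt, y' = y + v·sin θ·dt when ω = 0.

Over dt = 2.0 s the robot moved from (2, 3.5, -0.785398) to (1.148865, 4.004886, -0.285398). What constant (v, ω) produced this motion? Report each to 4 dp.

v = -0.5000, ω = 0.2500

Δθ = -0.285398 − -0.785398 = 0.500000
ω = Δθ/dt = 0.500000/2.0 = 0.2500
R = Δx/(sin θ' − sin θ) = -2.0000
v = R·ω = -2.0000·0.2500 = -0.5000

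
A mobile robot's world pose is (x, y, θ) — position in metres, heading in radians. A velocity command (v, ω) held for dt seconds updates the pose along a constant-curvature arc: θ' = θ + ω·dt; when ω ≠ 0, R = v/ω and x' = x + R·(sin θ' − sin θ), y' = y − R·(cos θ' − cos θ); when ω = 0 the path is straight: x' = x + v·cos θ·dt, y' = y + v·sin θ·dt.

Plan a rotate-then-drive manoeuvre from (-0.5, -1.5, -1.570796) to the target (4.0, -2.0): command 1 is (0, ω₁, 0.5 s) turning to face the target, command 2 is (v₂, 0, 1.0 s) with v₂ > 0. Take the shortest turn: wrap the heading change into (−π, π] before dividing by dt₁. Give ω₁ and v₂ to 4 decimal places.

heading to target = atan2(-2−-1.5, 4−-0.5) = -0.1107
Δθ = wrap(-0.1107 − -1.5708) = 1.4601; ω₁ = Δθ/dt₁ = 2.9203
distance = √((4−-0.5)² + (-2−-1.5)²) = 4.5277; v₂ = distance/dt₂ = 4.5277

ω₁ = 2.9203, v₂ = 4.5277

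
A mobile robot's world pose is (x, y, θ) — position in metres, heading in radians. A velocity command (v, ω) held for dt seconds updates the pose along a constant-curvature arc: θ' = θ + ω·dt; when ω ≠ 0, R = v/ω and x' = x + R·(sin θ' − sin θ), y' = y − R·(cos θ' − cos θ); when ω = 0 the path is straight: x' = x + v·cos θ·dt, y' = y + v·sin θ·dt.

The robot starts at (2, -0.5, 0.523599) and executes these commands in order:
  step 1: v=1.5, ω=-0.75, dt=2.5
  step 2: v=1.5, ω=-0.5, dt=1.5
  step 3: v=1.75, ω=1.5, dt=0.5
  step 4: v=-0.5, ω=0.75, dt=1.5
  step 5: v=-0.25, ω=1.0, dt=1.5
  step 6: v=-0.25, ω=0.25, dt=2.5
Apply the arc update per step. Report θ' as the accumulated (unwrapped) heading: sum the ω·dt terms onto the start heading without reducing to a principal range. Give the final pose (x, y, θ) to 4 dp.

(3.6922, -5.0928, 1.8986)

step 1: θ'=-1.3514 (R=-2.0000) → pose (4.9521, -1.7968, -1.3514)
step 2: θ'=-2.1014 (R=-3.0000) → pose (4.6115, -3.9679, -2.1014)
step 3: θ'=-1.3514 (R=1.1667) → pose (4.4790, -4.8122, -1.3514)
step 4: θ'=-0.2264 (R=-0.6667) → pose (3.9780, -4.3076, -0.2264)
step 5: θ'=1.2736 (R=-0.2500) → pose (3.6828, -4.4780, 1.2736)
step 6: θ'=1.8986 (R=-1.0000) → pose (3.6922, -5.0928, 1.8986)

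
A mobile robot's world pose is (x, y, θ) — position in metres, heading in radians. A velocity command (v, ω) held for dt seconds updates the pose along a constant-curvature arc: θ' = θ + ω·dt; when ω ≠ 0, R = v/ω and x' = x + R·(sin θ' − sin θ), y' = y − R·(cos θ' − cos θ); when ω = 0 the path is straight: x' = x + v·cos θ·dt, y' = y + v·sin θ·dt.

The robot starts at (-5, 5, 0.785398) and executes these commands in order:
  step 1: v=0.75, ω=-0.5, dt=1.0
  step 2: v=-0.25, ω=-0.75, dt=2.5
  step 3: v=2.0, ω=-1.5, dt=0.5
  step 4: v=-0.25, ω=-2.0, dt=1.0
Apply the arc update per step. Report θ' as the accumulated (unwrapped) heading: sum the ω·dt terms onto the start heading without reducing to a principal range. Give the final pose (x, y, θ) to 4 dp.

step 1: θ'=0.2854 (R=-1.5000) → pose (-4.3616, 5.3787, 0.2854)
step 2: θ'=-1.5896 (R=0.3333) → pose (-4.7888, 5.7048, -1.5896)
step 3: θ'=-2.3396 (R=-1.3333) → pose (-5.1635, 4.8028, -2.3396)
step 4: θ'=-4.3396 (R=0.1250) → pose (-4.9573, 4.7614, -4.3396)

(-4.9573, 4.7614, -4.3396)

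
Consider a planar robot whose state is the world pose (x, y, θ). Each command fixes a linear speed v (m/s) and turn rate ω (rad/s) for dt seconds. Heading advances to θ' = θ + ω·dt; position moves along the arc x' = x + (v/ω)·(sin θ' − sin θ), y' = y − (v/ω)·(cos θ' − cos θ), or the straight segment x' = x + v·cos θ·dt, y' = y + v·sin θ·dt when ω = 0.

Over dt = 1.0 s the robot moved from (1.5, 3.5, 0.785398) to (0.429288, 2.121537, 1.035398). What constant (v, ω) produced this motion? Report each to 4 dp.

Δθ = 1.035398 − 0.785398 = 0.250000
ω = Δθ/dt = 0.250000/1.0 = 0.2500
R = −Δy/(cos θ' − cos θ) = -7.0000
v = R·ω = -7.0000·0.2500 = -1.7500

v = -1.7500, ω = 0.2500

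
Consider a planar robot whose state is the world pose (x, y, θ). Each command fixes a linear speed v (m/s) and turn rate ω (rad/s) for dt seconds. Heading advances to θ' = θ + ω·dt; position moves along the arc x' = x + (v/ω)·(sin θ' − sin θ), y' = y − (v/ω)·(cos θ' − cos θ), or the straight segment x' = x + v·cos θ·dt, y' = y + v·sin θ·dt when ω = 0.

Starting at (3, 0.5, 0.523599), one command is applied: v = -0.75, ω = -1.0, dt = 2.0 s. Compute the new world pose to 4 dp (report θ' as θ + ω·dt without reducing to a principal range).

θ' = 0.5236 + -1.0·2.0 = -1.4764
R = v/ω = -0.75/-1.0 = 0.7500
x' = 3 + 0.7500·(sin -1.4764 − sin 0.5236) = 1.8783
y' = 0.5 − 0.7500·(cos -1.4764 − cos 0.5236) = 1.0788

(1.8783, 1.0788, -1.4764)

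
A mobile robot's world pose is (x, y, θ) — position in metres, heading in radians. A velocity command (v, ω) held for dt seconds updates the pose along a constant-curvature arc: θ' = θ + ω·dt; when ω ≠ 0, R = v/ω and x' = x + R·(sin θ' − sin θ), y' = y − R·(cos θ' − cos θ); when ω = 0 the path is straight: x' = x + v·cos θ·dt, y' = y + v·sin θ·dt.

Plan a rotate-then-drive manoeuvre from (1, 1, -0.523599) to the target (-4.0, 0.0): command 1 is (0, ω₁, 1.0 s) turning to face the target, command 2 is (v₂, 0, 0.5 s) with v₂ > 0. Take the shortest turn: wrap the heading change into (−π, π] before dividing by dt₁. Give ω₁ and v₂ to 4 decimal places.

ω₁ = -2.4206, v₂ = 10.1980

heading to target = atan2(0−1, -4−1) = -2.9442
Δθ = wrap(-2.9442 − -0.5236) = -2.4206; ω₁ = Δθ/dt₁ = -2.4206
distance = √((-4−1)² + (0−1)²) = 5.0990; v₂ = distance/dt₂ = 10.1980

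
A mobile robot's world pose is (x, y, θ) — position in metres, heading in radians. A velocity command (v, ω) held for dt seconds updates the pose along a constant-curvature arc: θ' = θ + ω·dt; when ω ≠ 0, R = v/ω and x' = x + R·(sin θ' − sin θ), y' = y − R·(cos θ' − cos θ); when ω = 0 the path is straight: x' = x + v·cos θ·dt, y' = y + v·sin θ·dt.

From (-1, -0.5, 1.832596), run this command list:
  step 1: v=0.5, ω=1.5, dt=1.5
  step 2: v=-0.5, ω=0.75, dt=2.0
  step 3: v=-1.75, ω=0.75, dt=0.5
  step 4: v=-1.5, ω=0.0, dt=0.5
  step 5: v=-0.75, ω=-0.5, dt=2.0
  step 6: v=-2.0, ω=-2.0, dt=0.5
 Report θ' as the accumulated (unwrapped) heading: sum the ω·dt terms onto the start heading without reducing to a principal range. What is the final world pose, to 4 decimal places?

step 1: θ'=4.0826 (R=0.3333) → pose (-1.5914, -0.3899, 4.0826)
step 2: θ'=5.5826 (R=-0.6667) → pose (-1.7003, 0.5123, 5.5826)
step 3: θ'=5.9576 (R=-2.3333) → pose (-2.4582, 0.9393, 5.9576)
step 4: θ'=5.9576 (straight) → pose (-3.1688, 1.1792, 5.9576)
step 5: θ'=4.9576 (R=1.5000) → pose (-4.1441, 2.2363, 4.9576)
step 6: θ'=3.9576 (R=1.0000) → pose (-3.9025, 3.1642, 3.9576)

(-3.9025, 3.1642, 3.9576)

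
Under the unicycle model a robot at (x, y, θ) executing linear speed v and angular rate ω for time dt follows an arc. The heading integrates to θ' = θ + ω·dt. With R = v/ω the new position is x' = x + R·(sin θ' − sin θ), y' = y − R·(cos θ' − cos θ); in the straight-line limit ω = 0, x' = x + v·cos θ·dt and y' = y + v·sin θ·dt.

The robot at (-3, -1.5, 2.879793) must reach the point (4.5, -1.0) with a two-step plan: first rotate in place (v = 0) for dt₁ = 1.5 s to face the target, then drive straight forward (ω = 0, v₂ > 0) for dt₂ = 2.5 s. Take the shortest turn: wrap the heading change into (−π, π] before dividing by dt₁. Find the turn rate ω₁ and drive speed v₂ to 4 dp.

heading to target = atan2(-1−-1.5, 4.5−-3) = 0.0666
Δθ = wrap(0.0666 − 2.8798) = -2.8132; ω₁ = Δθ/dt₁ = -1.8755
distance = √((4.5−-3)² + (-1−-1.5)²) = 7.5166; v₂ = distance/dt₂ = 3.0067

ω₁ = -1.8755, v₂ = 3.0067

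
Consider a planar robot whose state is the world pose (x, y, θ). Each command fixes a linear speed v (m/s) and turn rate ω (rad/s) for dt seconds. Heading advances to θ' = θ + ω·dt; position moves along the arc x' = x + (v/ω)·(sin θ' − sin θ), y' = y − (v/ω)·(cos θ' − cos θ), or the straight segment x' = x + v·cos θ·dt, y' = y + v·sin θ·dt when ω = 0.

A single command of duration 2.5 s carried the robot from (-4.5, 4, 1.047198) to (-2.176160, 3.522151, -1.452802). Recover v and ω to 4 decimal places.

Δθ = -1.452802 − 1.047198 = -2.500000
ω = Δθ/dt = -2.500000/2.5 = -1.0000
R = Δx/(sin θ' − sin θ) = -1.2500
v = R·ω = -1.2500·-1.0000 = 1.2500

v = 1.2500, ω = -1.0000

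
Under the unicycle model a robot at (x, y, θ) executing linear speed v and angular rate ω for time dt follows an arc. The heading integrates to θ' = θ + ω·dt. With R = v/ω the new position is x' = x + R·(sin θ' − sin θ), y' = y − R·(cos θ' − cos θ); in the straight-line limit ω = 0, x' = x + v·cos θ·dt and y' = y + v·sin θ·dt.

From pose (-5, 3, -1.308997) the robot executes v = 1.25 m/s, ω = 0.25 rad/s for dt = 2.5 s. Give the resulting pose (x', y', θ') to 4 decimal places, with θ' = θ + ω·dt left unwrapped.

(-3.3299, 0.4188, -0.6840)

θ' = -1.3090 + 0.25·2.5 = -0.6840
R = v/ω = 1.25/0.25 = 5.0000
x' = -5 + 5.0000·(sin -0.6840 − sin -1.3090) = -3.3299
y' = 3 − 5.0000·(cos -0.6840 − cos -1.3090) = 0.4188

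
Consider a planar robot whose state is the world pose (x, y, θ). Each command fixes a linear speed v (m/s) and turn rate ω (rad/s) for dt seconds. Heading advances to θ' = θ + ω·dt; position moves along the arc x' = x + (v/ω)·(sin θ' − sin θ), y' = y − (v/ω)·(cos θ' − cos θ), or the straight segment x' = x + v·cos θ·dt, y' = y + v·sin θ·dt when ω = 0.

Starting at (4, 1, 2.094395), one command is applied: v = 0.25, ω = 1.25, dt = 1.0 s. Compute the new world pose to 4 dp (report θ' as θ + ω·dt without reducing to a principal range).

(3.7865, 1.0959, 3.3444)

θ' = 2.0944 + 1.25·1.0 = 3.3444
R = v/ω = 0.25/1.25 = 0.2000
x' = 4 + 0.2000·(sin 3.3444 − sin 2.0944) = 3.7865
y' = 1 − 0.2000·(cos 3.3444 − cos 2.0944) = 1.0959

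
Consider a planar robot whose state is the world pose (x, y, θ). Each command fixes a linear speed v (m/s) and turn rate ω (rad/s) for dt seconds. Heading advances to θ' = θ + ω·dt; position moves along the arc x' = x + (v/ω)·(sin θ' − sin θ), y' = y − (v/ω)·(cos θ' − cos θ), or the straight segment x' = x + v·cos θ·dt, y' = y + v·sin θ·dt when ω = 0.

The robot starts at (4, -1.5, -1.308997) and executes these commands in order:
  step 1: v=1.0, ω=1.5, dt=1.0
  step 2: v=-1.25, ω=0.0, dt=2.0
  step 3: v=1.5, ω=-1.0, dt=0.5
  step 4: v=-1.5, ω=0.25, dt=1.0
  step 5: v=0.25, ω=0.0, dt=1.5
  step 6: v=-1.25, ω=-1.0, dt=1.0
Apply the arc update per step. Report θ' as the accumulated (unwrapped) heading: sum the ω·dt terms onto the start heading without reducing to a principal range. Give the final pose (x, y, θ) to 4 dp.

(0.9443, -1.6131, -1.0590)

step 1: θ'=0.1910 (R=0.6667) → pose (4.7705, -1.9820, 0.1910)
step 2: θ'=0.1910 (straight) → pose (2.3160, -2.4566, 0.1910)
step 3: θ'=-0.3090 (R=-1.5000) → pose (3.0569, -2.5004, -0.3090)
step 4: θ'=-0.0590 (R=-6.0000) → pose (1.5861, -2.2266, -0.0590)
step 5: θ'=-0.0590 (straight) → pose (1.9604, -2.2488, -0.0590)
step 6: θ'=-1.0590 (R=1.2500) → pose (0.9443, -1.6131, -1.0590)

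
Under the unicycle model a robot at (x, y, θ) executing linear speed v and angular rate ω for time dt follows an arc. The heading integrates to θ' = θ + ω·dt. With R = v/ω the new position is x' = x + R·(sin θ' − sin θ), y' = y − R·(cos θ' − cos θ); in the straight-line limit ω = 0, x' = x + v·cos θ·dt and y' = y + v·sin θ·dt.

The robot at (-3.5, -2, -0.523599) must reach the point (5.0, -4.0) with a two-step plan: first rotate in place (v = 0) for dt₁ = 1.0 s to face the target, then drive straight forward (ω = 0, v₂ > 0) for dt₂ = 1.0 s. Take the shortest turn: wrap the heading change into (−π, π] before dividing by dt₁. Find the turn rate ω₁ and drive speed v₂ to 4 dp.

ω₁ = 0.2925, v₂ = 8.7321

heading to target = atan2(-4−-2, 5−-3.5) = -0.2311
Δθ = wrap(-0.2311 − -0.5236) = 0.2925; ω₁ = Δθ/dt₁ = 0.2925
distance = √((5−-3.5)² + (-4−-2)²) = 8.7321; v₂ = distance/dt₂ = 8.7321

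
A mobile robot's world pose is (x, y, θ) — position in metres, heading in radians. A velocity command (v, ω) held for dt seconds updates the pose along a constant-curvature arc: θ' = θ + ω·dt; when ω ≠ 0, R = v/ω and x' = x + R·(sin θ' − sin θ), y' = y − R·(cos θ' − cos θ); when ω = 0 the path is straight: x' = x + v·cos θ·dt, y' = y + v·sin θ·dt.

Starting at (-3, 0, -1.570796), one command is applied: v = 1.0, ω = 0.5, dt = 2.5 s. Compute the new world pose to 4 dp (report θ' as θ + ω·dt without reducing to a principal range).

(-1.6306, -1.8980, -0.3208)

θ' = -1.5708 + 0.5·2.5 = -0.3208
R = v/ω = 1.0/0.5 = 2.0000
x' = -3 + 2.0000·(sin -0.3208 − sin -1.5708) = -1.6306
y' = 0 − 2.0000·(cos -0.3208 − cos -1.5708) = -1.8980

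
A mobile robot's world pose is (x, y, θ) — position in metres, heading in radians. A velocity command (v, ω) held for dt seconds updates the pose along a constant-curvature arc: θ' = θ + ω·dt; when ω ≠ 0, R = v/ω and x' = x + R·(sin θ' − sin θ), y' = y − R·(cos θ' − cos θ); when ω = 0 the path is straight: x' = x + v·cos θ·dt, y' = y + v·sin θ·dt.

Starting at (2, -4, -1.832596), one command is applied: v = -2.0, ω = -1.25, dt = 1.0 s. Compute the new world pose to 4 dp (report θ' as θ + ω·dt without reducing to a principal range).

θ' = -1.8326 + -1.25·1.0 = -3.0826
R = v/ω = -2.0/-1.25 = 1.6000
x' = 2 + 1.6000·(sin -3.0826 − sin -1.8326) = 3.4511
y' = -4 − 1.6000·(cos -3.0826 − cos -1.8326) = -2.8169

(3.4511, -2.8169, -3.0826)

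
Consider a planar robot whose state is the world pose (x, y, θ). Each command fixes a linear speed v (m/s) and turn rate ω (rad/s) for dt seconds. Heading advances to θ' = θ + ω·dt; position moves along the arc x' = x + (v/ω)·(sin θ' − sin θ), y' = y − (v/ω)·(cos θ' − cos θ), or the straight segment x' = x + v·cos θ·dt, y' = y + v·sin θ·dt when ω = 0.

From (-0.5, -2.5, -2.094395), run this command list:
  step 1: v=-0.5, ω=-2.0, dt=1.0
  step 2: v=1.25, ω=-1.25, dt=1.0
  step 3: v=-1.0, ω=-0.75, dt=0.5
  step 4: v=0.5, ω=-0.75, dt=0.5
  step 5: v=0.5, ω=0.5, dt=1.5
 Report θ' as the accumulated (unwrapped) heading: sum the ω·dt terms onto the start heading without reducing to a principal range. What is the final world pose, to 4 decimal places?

(0.4155, -1.1665, -5.3444)

step 1: θ'=-4.0944 (R=0.2500) → pose (-0.0797, -2.4801, -4.0944)
step 2: θ'=-5.3444 (R=-1.0000) → pose (-0.0715, -1.3100, -5.3444)
step 3: θ'=-5.7194 (R=1.3333) → pose (-0.4348, -1.6493, -5.7194)
step 4: θ'=-6.0944 (R=-0.6667) → pose (-0.2037, -1.5579, -6.0944)
step 5: θ'=-5.3444 (R=1.0000) → pose (0.4155, -1.1665, -5.3444)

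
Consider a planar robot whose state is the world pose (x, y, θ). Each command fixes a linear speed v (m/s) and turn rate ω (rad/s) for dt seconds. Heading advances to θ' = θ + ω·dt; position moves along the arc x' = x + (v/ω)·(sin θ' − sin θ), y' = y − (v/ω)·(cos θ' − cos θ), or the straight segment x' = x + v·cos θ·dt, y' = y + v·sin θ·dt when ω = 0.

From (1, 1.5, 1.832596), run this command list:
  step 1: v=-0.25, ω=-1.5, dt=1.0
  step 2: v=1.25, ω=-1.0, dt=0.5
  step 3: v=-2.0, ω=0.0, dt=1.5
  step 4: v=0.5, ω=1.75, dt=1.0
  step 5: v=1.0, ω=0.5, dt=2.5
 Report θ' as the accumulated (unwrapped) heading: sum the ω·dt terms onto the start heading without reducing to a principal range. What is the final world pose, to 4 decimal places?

(-2.5066, 4.0170, 2.8326)

step 1: θ'=0.3326 (R=0.1667) → pose (0.8934, 1.2993, 0.3326)
step 2: θ'=-0.1674 (R=-1.2500) → pose (1.5098, 1.3504, -0.1674)
step 3: θ'=-0.1674 (straight) → pose (-1.4482, 1.8502, -0.1674)
step 4: θ'=1.5826 (R=0.2857) → pose (-1.1149, 2.1353, 1.5826)
step 5: θ'=2.8326 (R=2.0000) → pose (-2.5066, 4.0170, 2.8326)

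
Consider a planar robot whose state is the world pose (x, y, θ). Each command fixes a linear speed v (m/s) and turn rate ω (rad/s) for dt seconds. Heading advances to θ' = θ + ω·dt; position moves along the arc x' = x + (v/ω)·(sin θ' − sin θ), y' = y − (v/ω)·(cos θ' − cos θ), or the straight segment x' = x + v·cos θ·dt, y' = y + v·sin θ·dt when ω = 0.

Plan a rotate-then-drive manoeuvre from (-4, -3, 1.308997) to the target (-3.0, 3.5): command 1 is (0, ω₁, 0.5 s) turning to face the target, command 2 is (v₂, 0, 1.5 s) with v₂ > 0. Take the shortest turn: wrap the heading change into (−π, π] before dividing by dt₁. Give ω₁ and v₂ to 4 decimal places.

heading to target = atan2(3.5−-3, -3−-4) = 1.4181
Δθ = wrap(1.4181 − 1.3090) = 0.1091; ω₁ = Δθ/dt₁ = 0.2183
distance = √((-3−-4)² + (3.5−-3)²) = 6.5765; v₂ = distance/dt₂ = 4.3843

ω₁ = 0.2183, v₂ = 4.3843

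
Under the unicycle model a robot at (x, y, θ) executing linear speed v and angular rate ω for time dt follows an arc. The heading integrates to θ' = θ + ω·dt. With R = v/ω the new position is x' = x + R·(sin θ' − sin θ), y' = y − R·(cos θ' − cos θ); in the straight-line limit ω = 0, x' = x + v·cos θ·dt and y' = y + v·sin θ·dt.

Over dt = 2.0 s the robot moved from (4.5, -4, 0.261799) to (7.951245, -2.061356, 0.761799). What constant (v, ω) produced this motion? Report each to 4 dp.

Δθ = 0.761799 − 0.261799 = 0.500000
ω = Δθ/dt = 0.500000/2.0 = 0.2500
R = Δx/(sin θ' − sin θ) = 8.0000
v = R·ω = 8.0000·0.2500 = 2.0000

v = 2.0000, ω = 0.2500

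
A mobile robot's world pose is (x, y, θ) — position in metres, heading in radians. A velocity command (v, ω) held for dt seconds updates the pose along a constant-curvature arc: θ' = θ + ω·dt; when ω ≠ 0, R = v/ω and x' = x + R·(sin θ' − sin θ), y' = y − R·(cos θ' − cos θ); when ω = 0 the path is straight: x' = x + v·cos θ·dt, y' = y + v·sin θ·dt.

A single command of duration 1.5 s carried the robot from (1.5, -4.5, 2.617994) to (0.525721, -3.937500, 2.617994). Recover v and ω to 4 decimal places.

v = 0.7500, ω = 0.0000

Δθ = 2.617994 − 2.617994 = 0.000000
ω = Δθ/dt = 0.000000/1.5 = 0.0000
ω = 0 → v = (Δx·cos θ + Δy·sin θ)/dt = 0.7500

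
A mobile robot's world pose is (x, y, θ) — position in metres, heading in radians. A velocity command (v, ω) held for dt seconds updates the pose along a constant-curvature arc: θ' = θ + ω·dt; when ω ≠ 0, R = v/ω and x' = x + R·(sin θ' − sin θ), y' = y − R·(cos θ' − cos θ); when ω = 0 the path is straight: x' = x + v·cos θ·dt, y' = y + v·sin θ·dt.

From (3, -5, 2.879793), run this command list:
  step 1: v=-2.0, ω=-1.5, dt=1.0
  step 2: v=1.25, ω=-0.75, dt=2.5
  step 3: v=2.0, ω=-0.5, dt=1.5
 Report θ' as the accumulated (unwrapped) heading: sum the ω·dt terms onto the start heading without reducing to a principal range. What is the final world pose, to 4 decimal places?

(8.2814, -7.6310, -1.2452)

step 1: θ'=1.3798 (R=1.3333) → pose (3.9640, -6.5410, 1.3798)
step 2: θ'=-0.4952 (R=-1.6667) → pose (6.3924, -5.3910, -0.4952)
step 3: θ'=-1.2452 (R=-4.0000) → pose (8.2814, -7.6310, -1.2452)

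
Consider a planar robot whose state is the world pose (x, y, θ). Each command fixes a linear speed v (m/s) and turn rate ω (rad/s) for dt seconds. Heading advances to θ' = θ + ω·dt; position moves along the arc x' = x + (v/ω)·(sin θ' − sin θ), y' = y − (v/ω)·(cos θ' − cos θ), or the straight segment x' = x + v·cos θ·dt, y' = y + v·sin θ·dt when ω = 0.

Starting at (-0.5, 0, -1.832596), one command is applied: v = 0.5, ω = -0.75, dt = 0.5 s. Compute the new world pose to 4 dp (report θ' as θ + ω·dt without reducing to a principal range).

θ' = -1.8326 + -0.75·0.5 = -2.2076
R = v/ω = 0.5/-0.75 = -0.6667
x' = -0.5 + -0.6667·(sin -2.2076 − sin -1.8326) = -0.6079
y' = 0 − -0.6667·(cos -2.2076 − cos -1.8326) = -0.2239

(-0.6079, -0.2239, -2.2076)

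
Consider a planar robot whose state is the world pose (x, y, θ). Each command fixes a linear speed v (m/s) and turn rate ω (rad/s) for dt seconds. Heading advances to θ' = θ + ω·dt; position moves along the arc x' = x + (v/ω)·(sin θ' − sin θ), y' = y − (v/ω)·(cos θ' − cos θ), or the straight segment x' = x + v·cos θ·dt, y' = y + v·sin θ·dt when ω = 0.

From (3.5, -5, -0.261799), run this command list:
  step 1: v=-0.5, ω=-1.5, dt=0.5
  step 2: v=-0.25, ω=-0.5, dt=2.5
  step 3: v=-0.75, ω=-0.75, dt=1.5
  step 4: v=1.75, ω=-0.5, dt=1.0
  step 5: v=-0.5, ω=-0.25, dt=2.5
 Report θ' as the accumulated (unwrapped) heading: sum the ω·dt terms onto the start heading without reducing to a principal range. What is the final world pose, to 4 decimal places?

(3.4355, -4.1866, -4.5118)

step 1: θ'=-1.0118 (R=0.3333) → pose (3.3037, -4.8548, -1.0118)
step 2: θ'=-2.2618 (R=0.5000) → pose (3.3423, -4.2710, -2.2618)
step 3: θ'=-3.3868 (R=1.0000) → pose (4.3556, -3.9382, -3.3868)
step 4: θ'=-3.8868 (R=-3.5000) → pose (2.8318, -3.1152, -3.8868)
step 5: θ'=-4.5118 (R=2.0000) → pose (3.4355, -4.1866, -4.5118)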